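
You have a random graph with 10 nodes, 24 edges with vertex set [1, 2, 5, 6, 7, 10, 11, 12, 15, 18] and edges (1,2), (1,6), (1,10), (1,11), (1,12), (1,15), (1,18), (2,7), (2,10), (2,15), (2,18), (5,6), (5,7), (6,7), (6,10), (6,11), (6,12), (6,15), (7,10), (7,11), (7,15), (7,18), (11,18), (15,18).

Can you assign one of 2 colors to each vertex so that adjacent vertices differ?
No, G is not 2-colorable

The clique on vertices [1, 2, 15, 18] has size 4 > 2, so it alone needs 4 colors.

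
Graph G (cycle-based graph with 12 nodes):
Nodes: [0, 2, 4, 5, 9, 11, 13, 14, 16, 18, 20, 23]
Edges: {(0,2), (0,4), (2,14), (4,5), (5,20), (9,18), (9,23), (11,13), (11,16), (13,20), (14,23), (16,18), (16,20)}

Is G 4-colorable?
A valid 4-coloring: color 1: [0, 5, 9, 13, 14, 16]; color 2: [2, 4, 11, 18, 20, 23].
(χ(G) = 2 ≤ 4.)

Yes, G is 4-colorable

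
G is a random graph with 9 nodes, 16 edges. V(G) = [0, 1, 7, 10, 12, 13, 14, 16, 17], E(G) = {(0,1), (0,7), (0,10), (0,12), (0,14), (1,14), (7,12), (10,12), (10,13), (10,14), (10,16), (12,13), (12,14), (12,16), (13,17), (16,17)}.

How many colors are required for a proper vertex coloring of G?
Clique number ω(G) = 4 (lower bound: χ ≥ ω).
The clique on [0, 10, 12, 14] has size 4, forcing χ ≥ 4, and the coloring below uses 4 colors, so χ(G) = 4.
A valid 4-coloring: color 1: [1, 12, 17]; color 2: [0, 13, 16]; color 3: [7, 10]; color 4: [14].

χ(G) = 4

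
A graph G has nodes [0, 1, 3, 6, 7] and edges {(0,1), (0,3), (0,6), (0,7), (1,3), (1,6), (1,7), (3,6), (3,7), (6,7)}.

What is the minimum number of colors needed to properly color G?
Clique number ω(G) = 5 (lower bound: χ ≥ ω).
The clique on [0, 1, 3, 6, 7] has size 5, forcing χ ≥ 5, and the coloring below uses 5 colors, so χ(G) = 5.
A valid 5-coloring: color 1: [0]; color 2: [1]; color 3: [7]; color 4: [6]; color 5: [3].

χ(G) = 5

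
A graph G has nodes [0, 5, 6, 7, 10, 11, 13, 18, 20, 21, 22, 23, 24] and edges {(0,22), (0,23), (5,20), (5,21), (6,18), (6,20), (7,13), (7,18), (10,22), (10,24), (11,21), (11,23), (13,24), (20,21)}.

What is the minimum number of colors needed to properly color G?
χ(G) = 3

Clique number ω(G) = 3 (lower bound: χ ≥ ω).
The clique on [5, 20, 21] has size 3, forcing χ ≥ 3, and the coloring below uses 3 colors, so χ(G) = 3.
A valid 3-coloring: color 1: [6, 7, 21, 22, 23, 24]; color 2: [0, 10, 11, 13, 18, 20]; color 3: [5].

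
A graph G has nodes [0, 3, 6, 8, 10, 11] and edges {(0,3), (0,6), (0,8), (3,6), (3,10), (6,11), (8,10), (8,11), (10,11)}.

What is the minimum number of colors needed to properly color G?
χ(G) = 3

Clique number ω(G) = 3 (lower bound: χ ≥ ω).
The clique on [0, 3, 6] has size 3, forcing χ ≥ 3, and the coloring below uses 3 colors, so χ(G) = 3.
A valid 3-coloring: color 1: [3, 8]; color 2: [0, 11]; color 3: [6, 10].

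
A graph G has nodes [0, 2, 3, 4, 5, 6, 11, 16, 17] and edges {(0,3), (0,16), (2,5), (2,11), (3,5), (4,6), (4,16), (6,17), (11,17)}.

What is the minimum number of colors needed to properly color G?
χ(G) = 3

Clique number ω(G) = 2 (lower bound: χ ≥ ω).
Odd cycle [0, 3, 5, 2, 11, 17, 6, 4, 16] needs 3 colors (χ ≥ 3).
The coloring below uses 3 colors, so χ(G) = 3.
A valid 3-coloring: color 1: [0, 4, 5, 11]; color 2: [2, 3, 16, 17]; color 3: [6].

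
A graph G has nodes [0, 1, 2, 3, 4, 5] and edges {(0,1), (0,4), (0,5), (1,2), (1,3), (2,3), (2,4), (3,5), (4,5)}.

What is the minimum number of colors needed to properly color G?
χ(G) = 3

Clique number ω(G) = 3 (lower bound: χ ≥ ω).
The clique on [0, 4, 5] has size 3, forcing χ ≥ 3, and the coloring below uses 3 colors, so χ(G) = 3.
A valid 3-coloring: color 1: [1, 4]; color 2: [0, 3]; color 3: [2, 5].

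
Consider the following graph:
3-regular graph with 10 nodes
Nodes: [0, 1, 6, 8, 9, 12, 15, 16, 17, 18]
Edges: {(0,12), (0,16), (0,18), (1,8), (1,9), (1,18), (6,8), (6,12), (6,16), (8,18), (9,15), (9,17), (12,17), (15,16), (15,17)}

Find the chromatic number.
Clique number ω(G) = 3 (lower bound: χ ≥ ω).
The clique on [1, 8, 18] has size 3, forcing χ ≥ 3, and the coloring below uses 3 colors, so χ(G) = 3.
A valid 3-coloring: color 1: [0, 1, 6, 15]; color 2: [9, 12, 16, 18]; color 3: [8, 17].

χ(G) = 3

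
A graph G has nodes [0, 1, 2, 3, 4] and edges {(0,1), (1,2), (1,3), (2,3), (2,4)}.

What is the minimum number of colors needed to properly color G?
χ(G) = 3

Clique number ω(G) = 3 (lower bound: χ ≥ ω).
The clique on [1, 2, 3] has size 3, forcing χ ≥ 3, and the coloring below uses 3 colors, so χ(G) = 3.
A valid 3-coloring: color 1: [0, 2]; color 2: [1, 4]; color 3: [3].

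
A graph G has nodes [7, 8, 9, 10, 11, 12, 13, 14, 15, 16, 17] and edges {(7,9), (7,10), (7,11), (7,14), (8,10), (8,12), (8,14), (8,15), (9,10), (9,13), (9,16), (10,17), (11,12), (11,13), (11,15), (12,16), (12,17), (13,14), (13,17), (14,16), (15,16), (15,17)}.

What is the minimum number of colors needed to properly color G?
χ(G) = 3

Clique number ω(G) = 3 (lower bound: χ ≥ ω).
The clique on [7, 9, 10] has size 3, forcing χ ≥ 3, and the coloring below uses 3 colors, so χ(G) = 3.
A valid 3-coloring: color 1: [10, 12, 14, 15]; color 2: [8, 9, 11, 17]; color 3: [7, 13, 16].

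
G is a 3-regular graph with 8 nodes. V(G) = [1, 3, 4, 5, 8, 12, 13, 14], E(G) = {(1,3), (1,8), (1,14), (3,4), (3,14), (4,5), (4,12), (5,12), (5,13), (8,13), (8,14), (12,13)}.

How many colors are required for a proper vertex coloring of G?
χ(G) = 3

Clique number ω(G) = 3 (lower bound: χ ≥ ω).
The clique on [1, 8, 14] has size 3, forcing χ ≥ 3, and the coloring below uses 3 colors, so χ(G) = 3.
A valid 3-coloring: color 1: [3, 8, 12]; color 2: [4, 13, 14]; color 3: [1, 5].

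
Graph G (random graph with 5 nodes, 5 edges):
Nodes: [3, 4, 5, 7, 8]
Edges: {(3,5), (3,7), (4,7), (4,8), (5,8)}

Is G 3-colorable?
Yes, G is 3-colorable

A valid 3-coloring: color 1: [5, 7]; color 2: [3, 8]; color 3: [4].
(χ(G) = 3 ≤ 3.)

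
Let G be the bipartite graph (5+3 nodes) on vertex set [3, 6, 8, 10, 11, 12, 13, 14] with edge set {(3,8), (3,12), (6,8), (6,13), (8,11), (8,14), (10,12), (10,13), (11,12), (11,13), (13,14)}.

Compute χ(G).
Clique number ω(G) = 2 (lower bound: χ ≥ ω).
The graph is bipartite (no odd cycle), so 2 colors suffice: χ(G) = 2.
A valid 2-coloring: color 1: [8, 12, 13]; color 2: [3, 6, 10, 11, 14].

χ(G) = 2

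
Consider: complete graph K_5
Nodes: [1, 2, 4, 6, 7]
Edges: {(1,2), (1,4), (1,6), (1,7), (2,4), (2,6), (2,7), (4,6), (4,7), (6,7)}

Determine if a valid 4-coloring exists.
The clique on vertices [1, 2, 4, 6, 7] has size 5 > 4, so it alone needs 5 colors.

No, G is not 4-colorable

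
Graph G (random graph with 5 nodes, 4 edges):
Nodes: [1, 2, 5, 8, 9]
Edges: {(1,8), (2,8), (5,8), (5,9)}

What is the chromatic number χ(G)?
Clique number ω(G) = 2 (lower bound: χ ≥ ω).
The graph is bipartite (no odd cycle), so 2 colors suffice: χ(G) = 2.
A valid 2-coloring: color 1: [8, 9]; color 2: [1, 2, 5].

χ(G) = 2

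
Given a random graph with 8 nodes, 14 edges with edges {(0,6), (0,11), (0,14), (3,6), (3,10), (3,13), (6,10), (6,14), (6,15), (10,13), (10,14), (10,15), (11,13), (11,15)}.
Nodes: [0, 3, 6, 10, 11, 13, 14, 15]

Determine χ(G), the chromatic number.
χ(G) = 4

Clique number ω(G) = 3 (lower bound: χ ≥ ω).
Suppose a proper 3-coloring c exists. The clique [0, 6, 14] takes 3 distinct colors; by symmetry let c(0) = 1, c(6) = 2, c(14) = 3.
- Vertex 10: neighbors [6, 14] already have colors [2, 3] ⇒ c(10) = 1.
- Vertex 3: neighbors [10, 6] already have colors [1, 2] ⇒ c(3) = 3.
- Vertex 13: neighbors [10, 3] already have colors [1, 3] ⇒ c(13) = 2.
- Vertex 11: neighbors [0, 13] already have colors [1, 2] ⇒ c(11) = 3.
- Vertex 15: neighbors [10, 6, 11] already have colors [1, 2, 3] — all 3 colors blocked. Contradiction.
The forced assignments end in a contradiction, so G has no proper 3-coloring (χ ≥ 4).
The coloring below uses 4 colors, so χ(G) = 4.
A valid 4-coloring: color 1: [6, 13]; color 2: [10, 11]; color 3: [0, 3, 15]; color 4: [14].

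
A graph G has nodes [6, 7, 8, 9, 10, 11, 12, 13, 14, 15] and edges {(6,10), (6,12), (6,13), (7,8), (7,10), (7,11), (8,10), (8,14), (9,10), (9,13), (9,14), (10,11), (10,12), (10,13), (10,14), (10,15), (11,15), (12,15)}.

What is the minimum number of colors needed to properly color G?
Clique number ω(G) = 3 (lower bound: χ ≥ ω).
Odd cycle [6, 12, 15, 11, 7, 8, 14, 9, 13] needs 3 colors (χ ≥ 3).
Vertex 10 is adjacent to every vertex of [6, 7, 8, 9, 11, 12, 13, 14, 15], which already need 3 colors among themselves, so 10 needs a new color (χ ≥ 4).
The coloring below uses 4 colors, so χ(G) = 4.
A valid 4-coloring: color 1: [10]; color 2: [6, 7, 9, 15]; color 3: [8, 11, 12, 13]; color 4: [14].

χ(G) = 4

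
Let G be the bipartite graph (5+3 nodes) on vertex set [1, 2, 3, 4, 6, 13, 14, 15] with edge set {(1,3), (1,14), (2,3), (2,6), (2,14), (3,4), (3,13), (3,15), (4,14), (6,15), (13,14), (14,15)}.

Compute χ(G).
χ(G) = 2

Clique number ω(G) = 2 (lower bound: χ ≥ ω).
The graph is bipartite (no odd cycle), so 2 colors suffice: χ(G) = 2.
A valid 2-coloring: color 1: [3, 6, 14]; color 2: [1, 2, 4, 13, 15].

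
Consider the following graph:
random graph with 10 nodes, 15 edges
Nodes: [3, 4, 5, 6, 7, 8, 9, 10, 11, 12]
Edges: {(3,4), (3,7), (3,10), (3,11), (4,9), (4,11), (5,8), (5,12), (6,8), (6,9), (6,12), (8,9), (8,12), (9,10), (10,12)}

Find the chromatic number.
χ(G) = 3

Clique number ω(G) = 3 (lower bound: χ ≥ ω).
The clique on [3, 4, 11] has size 3, forcing χ ≥ 3, and the coloring below uses 3 colors, so χ(G) = 3.
A valid 3-coloring: color 1: [3, 9, 12]; color 2: [4, 7, 8, 10]; color 3: [5, 6, 11].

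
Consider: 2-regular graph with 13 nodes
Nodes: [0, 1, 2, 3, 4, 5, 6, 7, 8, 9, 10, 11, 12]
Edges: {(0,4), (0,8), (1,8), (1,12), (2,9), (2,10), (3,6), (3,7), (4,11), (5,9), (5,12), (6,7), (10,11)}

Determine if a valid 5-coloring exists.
A valid 5-coloring: color 1: [3, 4, 8, 9, 10, 12]; color 2: [0, 1, 2, 5, 6, 11]; color 3: [7].
(χ(G) = 3 ≤ 5.)

Yes, G is 5-colorable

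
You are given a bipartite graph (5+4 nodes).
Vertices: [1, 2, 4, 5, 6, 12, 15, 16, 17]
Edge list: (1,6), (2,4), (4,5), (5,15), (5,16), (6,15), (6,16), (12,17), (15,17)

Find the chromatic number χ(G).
χ(G) = 2

Clique number ω(G) = 2 (lower bound: χ ≥ ω).
The graph is bipartite (no odd cycle), so 2 colors suffice: χ(G) = 2.
A valid 2-coloring: color 1: [1, 4, 12, 15, 16]; color 2: [2, 5, 6, 17].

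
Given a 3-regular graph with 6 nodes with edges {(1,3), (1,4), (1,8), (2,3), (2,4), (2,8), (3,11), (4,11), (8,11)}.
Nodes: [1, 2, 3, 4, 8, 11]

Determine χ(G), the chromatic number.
Clique number ω(G) = 2 (lower bound: χ ≥ ω).
The graph is bipartite (no odd cycle), so 2 colors suffice: χ(G) = 2.
A valid 2-coloring: color 1: [1, 2, 11]; color 2: [3, 4, 8].

χ(G) = 2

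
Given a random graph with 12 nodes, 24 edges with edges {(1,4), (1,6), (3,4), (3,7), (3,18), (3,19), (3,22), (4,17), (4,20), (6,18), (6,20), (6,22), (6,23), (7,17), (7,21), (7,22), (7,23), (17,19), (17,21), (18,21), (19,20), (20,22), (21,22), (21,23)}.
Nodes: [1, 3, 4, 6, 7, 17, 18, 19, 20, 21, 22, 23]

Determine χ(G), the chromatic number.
Clique number ω(G) = 3 (lower bound: χ ≥ ω).
The clique on [3, 7, 22] has size 3, forcing χ ≥ 3, and the coloring below uses 3 colors, so χ(G) = 3.
A valid 3-coloring: color 1: [1, 3, 20, 21]; color 2: [4, 6, 7, 19]; color 3: [17, 18, 22, 23].

χ(G) = 3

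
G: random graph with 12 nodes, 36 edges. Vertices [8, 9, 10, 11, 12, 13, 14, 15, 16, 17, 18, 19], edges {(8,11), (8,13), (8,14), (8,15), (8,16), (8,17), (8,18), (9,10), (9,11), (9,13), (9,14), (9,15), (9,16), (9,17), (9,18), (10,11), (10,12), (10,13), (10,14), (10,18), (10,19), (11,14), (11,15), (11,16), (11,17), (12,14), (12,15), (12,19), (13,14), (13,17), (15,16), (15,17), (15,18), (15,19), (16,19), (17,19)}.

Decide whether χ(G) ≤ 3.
The clique on vertices [8, 11, 15, 16] has size 4 > 3, so it alone needs 4 colors.

No, G is not 3-colorable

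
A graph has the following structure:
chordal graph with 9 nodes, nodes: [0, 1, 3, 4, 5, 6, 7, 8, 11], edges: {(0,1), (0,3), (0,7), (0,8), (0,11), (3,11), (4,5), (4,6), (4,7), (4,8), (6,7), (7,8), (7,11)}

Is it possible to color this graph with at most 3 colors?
Yes, G is 3-colorable

A valid 3-coloring: color 1: [0, 4]; color 2: [1, 3, 5, 7]; color 3: [6, 8, 11].
(χ(G) = 3 ≤ 3.)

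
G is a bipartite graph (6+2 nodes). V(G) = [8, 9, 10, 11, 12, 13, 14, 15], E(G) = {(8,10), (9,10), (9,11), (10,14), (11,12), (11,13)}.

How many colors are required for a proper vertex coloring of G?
χ(G) = 2

Clique number ω(G) = 2 (lower bound: χ ≥ ω).
The graph is bipartite (no odd cycle), so 2 colors suffice: χ(G) = 2.
A valid 2-coloring: color 1: [10, 11, 15]; color 2: [8, 9, 12, 13, 14].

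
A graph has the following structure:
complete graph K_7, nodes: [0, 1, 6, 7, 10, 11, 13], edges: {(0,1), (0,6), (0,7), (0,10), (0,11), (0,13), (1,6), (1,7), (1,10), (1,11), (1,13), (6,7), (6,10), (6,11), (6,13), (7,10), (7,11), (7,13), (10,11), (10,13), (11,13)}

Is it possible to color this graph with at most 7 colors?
A valid 7-coloring: color 1: [11]; color 2: [0]; color 3: [7]; color 4: [1]; color 5: [6]; color 6: [10]; color 7: [13].
(χ(G) = 7 ≤ 7.)

Yes, G is 7-colorable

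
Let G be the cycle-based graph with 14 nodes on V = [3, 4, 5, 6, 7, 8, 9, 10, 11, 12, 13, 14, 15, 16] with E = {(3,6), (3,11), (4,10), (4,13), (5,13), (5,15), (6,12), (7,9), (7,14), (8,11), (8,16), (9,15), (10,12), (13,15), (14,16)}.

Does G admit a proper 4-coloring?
Yes, G is 4-colorable

A valid 4-coloring: color 1: [3, 8, 9, 10, 13, 14]; color 2: [4, 6, 7, 11, 15, 16]; color 3: [5, 12].
(χ(G) = 3 ≤ 4.)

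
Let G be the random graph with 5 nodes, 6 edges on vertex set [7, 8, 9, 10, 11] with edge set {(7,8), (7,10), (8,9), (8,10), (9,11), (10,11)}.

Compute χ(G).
Clique number ω(G) = 3 (lower bound: χ ≥ ω).
The clique on [7, 8, 10] has size 3, forcing χ ≥ 3, and the coloring below uses 3 colors, so χ(G) = 3.
A valid 3-coloring: color 1: [9, 10]; color 2: [8, 11]; color 3: [7].

χ(G) = 3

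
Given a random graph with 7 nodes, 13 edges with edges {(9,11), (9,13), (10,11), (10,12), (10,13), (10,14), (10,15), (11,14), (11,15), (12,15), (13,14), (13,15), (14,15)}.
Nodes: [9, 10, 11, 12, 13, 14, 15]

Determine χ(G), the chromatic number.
Clique number ω(G) = 4 (lower bound: χ ≥ ω).
The clique on [10, 11, 14, 15] has size 4, forcing χ ≥ 4, and the coloring below uses 4 colors, so χ(G) = 4.
A valid 4-coloring: color 1: [9, 10]; color 2: [15]; color 3: [11, 12, 13]; color 4: [14].

χ(G) = 4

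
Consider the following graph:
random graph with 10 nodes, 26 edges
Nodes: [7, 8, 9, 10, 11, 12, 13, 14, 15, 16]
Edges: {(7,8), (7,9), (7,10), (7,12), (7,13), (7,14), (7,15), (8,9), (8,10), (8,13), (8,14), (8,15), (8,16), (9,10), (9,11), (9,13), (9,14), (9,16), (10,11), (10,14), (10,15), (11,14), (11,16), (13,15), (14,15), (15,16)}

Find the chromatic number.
Clique number ω(G) = 5 (lower bound: χ ≥ ω).
The clique on [7, 8, 9, 10, 14] has size 5, forcing χ ≥ 5, and the coloring below uses 5 colors, so χ(G) = 5.
A valid 5-coloring: color 1: [9, 12, 15]; color 2: [7, 11]; color 3: [8]; color 4: [10, 13, 16]; color 5: [14].

χ(G) = 5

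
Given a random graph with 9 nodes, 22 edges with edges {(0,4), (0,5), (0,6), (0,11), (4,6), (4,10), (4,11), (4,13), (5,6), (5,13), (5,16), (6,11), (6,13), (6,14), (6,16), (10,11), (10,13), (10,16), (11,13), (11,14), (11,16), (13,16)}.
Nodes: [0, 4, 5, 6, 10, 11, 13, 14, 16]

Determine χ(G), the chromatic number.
χ(G) = 4

Clique number ω(G) = 4 (lower bound: χ ≥ ω).
The clique on [10, 11, 13, 16] has size 4, forcing χ ≥ 4, and the coloring below uses 4 colors, so χ(G) = 4.
A valid 4-coloring: color 1: [5, 11]; color 2: [6, 10]; color 3: [0, 13, 14]; color 4: [4, 16].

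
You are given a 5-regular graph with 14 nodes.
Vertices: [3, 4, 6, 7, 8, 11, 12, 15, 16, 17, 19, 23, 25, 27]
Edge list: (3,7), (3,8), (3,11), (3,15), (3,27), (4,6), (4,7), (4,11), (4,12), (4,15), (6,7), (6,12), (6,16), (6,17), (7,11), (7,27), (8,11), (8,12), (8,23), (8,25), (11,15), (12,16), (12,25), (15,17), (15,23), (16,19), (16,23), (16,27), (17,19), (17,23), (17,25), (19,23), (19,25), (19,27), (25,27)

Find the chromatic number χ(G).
χ(G) = 4

Clique number ω(G) = 3 (lower bound: χ ≥ ω).
Odd cycle [25, 17, 23, 16, 27] needs 3 colors (χ ≥ 3).
Vertex 19 is adjacent to every vertex of [16, 17, 23, 25, 27], which already need 3 colors among themselves, so 19 needs a new color (χ ≥ 4).
The coloring below uses 4 colors, so χ(G) = 4.
A valid 4-coloring: color 1: [3, 4, 16, 17]; color 2: [6, 11, 23, 25]; color 3: [7, 12, 15, 19]; color 4: [8, 27].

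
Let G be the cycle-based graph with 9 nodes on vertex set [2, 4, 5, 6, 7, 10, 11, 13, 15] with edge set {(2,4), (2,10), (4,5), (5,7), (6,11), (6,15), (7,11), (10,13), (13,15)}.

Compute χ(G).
χ(G) = 3

Clique number ω(G) = 2 (lower bound: χ ≥ ω).
Odd cycle [15, 13, 10, 2, 4, 5, 7, 11, 6] needs 3 colors (χ ≥ 3).
The coloring below uses 3 colors, so χ(G) = 3.
A valid 3-coloring: color 1: [4, 10, 11, 15]; color 2: [2, 5, 6, 13]; color 3: [7].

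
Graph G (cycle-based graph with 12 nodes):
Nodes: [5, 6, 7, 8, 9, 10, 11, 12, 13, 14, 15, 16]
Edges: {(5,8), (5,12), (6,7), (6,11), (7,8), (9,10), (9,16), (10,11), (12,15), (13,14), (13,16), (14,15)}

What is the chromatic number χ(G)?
χ(G) = 2

Clique number ω(G) = 2 (lower bound: χ ≥ ω).
The graph is bipartite (no odd cycle), so 2 colors suffice: χ(G) = 2.
A valid 2-coloring: color 1: [6, 8, 10, 12, 14, 16]; color 2: [5, 7, 9, 11, 13, 15].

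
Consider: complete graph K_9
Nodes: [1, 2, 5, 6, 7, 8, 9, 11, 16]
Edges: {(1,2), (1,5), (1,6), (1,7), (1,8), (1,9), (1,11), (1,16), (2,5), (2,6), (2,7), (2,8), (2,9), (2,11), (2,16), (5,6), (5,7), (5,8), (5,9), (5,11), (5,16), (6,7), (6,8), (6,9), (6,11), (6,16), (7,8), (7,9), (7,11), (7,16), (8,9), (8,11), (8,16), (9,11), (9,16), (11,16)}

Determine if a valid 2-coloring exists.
The clique on vertices [1, 2, 5, 6, 7, 8, 9, 11, 16] has size 9 > 2, so it alone needs 9 colors.

No, G is not 2-colorable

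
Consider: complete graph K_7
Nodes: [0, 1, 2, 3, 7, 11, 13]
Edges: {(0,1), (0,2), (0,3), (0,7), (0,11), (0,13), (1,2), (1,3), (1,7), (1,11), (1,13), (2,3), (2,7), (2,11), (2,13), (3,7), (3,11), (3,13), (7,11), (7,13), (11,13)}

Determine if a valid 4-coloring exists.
The clique on vertices [0, 1, 2, 3, 7, 11, 13] has size 7 > 4, so it alone needs 7 colors.

No, G is not 4-colorable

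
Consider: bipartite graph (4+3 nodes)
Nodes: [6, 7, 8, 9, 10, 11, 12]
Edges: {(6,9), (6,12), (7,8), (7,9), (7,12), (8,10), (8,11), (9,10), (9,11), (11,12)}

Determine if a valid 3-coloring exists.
Yes, G is 3-colorable

A valid 3-coloring: color 1: [8, 9, 12]; color 2: [6, 7, 10, 11].
(χ(G) = 2 ≤ 3.)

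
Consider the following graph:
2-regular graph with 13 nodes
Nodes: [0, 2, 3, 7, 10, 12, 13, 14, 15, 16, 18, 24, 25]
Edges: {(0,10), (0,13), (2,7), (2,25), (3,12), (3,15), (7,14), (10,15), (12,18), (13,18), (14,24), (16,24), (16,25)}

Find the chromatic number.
Clique number ω(G) = 2 (lower bound: χ ≥ ω).
Odd cycle [18, 13, 0, 10, 15, 3, 12] needs 3 colors (χ ≥ 3).
The coloring below uses 3 colors, so χ(G) = 3.
A valid 3-coloring: color 1: [3, 7, 10, 18, 24, 25]; color 2: [2, 12, 13, 14, 15, 16]; color 3: [0].

χ(G) = 3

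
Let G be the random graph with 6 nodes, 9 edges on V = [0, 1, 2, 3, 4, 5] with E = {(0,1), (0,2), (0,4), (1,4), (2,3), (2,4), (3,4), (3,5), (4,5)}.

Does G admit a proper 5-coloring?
A valid 5-coloring: color 1: [4]; color 2: [1, 2, 5]; color 3: [0, 3].
(χ(G) = 3 ≤ 5.)

Yes, G is 5-colorable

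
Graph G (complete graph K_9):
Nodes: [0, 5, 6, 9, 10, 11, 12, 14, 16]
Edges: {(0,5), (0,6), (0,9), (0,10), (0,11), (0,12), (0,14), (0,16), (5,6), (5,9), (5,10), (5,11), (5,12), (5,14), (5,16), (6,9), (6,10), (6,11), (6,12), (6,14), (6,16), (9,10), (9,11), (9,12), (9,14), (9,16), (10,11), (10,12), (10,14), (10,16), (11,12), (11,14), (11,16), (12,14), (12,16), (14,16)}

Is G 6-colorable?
No, G is not 6-colorable

The clique on vertices [0, 5, 6, 9, 10, 11, 12, 14, 16] has size 9 > 6, so it alone needs 9 colors.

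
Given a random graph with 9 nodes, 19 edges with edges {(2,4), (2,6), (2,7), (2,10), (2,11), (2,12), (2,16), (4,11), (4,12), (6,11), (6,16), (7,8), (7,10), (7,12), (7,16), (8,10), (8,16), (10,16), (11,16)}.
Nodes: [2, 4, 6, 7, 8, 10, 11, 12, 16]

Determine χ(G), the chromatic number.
χ(G) = 4

Clique number ω(G) = 4 (lower bound: χ ≥ ω).
The clique on [7, 8, 10, 16] has size 4, forcing χ ≥ 4, and the coloring below uses 4 colors, so χ(G) = 4.
A valid 4-coloring: color 1: [2, 8]; color 2: [4, 16]; color 3: [7, 11]; color 4: [6, 10, 12].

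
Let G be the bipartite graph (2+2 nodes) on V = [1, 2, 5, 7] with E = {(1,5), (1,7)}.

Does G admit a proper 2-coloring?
A valid 2-coloring: color 1: [1, 2]; color 2: [5, 7].
(χ(G) = 2 ≤ 2.)

Yes, G is 2-colorable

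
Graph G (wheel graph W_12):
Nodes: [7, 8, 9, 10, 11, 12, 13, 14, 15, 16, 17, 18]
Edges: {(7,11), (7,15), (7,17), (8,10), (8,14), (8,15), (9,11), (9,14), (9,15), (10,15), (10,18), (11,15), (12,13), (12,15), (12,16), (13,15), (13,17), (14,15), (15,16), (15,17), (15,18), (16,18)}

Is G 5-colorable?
Yes, G is 5-colorable

A valid 5-coloring: color 1: [15]; color 2: [7, 8, 9, 12, 18]; color 3: [10, 11, 13, 14, 16]; color 4: [17].
(χ(G) = 4 ≤ 5.)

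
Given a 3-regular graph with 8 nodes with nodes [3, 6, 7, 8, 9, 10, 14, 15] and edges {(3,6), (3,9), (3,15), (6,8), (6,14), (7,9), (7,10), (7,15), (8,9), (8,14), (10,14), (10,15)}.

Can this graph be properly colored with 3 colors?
A valid 3-coloring: color 1: [6, 9, 10]; color 2: [3, 7, 14]; color 3: [8, 15].
(χ(G) = 3 ≤ 3.)

Yes, G is 3-colorable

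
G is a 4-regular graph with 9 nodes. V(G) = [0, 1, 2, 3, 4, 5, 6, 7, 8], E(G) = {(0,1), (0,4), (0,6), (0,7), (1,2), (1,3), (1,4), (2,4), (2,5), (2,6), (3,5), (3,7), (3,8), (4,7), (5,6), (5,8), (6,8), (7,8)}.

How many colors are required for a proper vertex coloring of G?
χ(G) = 3

Clique number ω(G) = 3 (lower bound: χ ≥ ω).
The clique on [0, 1, 4] has size 3, forcing χ ≥ 3, and the coloring below uses 3 colors, so χ(G) = 3.
A valid 3-coloring: color 1: [1, 5, 7]; color 2: [0, 2, 8]; color 3: [3, 4, 6].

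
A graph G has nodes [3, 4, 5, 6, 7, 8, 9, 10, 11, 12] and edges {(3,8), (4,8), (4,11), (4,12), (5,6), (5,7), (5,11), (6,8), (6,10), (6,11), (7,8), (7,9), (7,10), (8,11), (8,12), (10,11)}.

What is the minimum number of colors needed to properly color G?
Clique number ω(G) = 3 (lower bound: χ ≥ ω).
The clique on [4, 8, 11] has size 3, forcing χ ≥ 3, and the coloring below uses 3 colors, so χ(G) = 3.
A valid 3-coloring: color 1: [5, 8, 9, 10]; color 2: [3, 7, 11, 12]; color 3: [4, 6].

χ(G) = 3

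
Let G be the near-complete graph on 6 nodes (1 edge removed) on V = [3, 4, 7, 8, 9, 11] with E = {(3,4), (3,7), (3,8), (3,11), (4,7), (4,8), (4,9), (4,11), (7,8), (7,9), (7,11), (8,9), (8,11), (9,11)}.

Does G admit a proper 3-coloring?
The clique on vertices [4, 7, 8, 9, 11] has size 5 > 3, so it alone needs 5 colors.

No, G is not 3-colorable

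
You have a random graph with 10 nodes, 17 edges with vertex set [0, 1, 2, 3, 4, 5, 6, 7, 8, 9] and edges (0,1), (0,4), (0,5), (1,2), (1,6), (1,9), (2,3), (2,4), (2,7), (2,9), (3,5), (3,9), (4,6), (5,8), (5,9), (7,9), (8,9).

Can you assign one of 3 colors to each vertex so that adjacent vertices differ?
Yes, G is 3-colorable

A valid 3-coloring: color 1: [0, 6, 9]; color 2: [2, 5]; color 3: [1, 3, 4, 7, 8].
(χ(G) = 3 ≤ 3.)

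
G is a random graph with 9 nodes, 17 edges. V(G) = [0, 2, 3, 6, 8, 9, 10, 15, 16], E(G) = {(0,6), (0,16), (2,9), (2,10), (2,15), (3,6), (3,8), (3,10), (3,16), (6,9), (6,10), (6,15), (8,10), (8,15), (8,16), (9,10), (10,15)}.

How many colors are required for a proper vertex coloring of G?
Clique number ω(G) = 3 (lower bound: χ ≥ ω).
The clique on [3, 8, 16] has size 3, forcing χ ≥ 3, and the coloring below uses 3 colors, so χ(G) = 3.
A valid 3-coloring: color 1: [10, 16]; color 2: [2, 6, 8]; color 3: [0, 3, 9, 15].

χ(G) = 3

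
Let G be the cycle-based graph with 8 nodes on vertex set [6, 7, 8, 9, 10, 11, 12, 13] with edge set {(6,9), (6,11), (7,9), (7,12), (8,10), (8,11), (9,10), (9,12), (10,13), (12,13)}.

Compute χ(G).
χ(G) = 3

Clique number ω(G) = 3 (lower bound: χ ≥ ω).
The clique on [7, 9, 12] has size 3, forcing χ ≥ 3, and the coloring below uses 3 colors, so χ(G) = 3.
A valid 3-coloring: color 1: [8, 9, 13]; color 2: [10, 11, 12]; color 3: [6, 7].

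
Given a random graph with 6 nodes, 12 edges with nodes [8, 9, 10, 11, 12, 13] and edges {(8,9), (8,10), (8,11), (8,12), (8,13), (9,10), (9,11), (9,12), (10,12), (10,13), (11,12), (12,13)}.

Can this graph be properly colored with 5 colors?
Yes, G is 5-colorable

A valid 5-coloring: color 1: [8]; color 2: [12]; color 3: [9, 13]; color 4: [10, 11].
(χ(G) = 4 ≤ 5.)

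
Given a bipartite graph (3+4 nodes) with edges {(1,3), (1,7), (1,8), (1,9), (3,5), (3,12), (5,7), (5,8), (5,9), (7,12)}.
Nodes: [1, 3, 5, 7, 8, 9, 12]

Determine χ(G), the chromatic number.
χ(G) = 2

Clique number ω(G) = 2 (lower bound: χ ≥ ω).
The graph is bipartite (no odd cycle), so 2 colors suffice: χ(G) = 2.
A valid 2-coloring: color 1: [1, 5, 12]; color 2: [3, 7, 8, 9].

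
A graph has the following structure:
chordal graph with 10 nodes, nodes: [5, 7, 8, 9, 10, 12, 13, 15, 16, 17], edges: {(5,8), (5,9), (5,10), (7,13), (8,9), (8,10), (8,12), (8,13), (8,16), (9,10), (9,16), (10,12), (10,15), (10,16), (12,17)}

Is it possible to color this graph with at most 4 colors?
Yes, G is 4-colorable

A valid 4-coloring: color 1: [7, 8, 15, 17]; color 2: [10, 13]; color 3: [9, 12]; color 4: [5, 16].
(χ(G) = 4 ≤ 4.)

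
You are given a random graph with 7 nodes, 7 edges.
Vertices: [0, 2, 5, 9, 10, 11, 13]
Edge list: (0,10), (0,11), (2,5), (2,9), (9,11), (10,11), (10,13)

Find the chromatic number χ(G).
χ(G) = 3

Clique number ω(G) = 3 (lower bound: χ ≥ ω).
The clique on [0, 10, 11] has size 3, forcing χ ≥ 3, and the coloring below uses 3 colors, so χ(G) = 3.
A valid 3-coloring: color 1: [5, 9, 10]; color 2: [2, 11, 13]; color 3: [0].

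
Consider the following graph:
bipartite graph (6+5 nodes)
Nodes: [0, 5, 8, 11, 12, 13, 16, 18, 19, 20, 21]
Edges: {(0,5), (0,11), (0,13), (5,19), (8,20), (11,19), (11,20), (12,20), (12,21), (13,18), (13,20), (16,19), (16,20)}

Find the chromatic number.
χ(G) = 2

Clique number ω(G) = 2 (lower bound: χ ≥ ω).
The graph is bipartite (no odd cycle), so 2 colors suffice: χ(G) = 2.
A valid 2-coloring: color 1: [0, 18, 19, 20, 21]; color 2: [5, 8, 11, 12, 13, 16].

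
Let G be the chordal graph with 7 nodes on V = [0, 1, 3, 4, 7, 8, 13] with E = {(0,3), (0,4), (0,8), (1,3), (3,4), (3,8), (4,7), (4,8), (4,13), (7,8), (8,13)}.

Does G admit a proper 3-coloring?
No, G is not 3-colorable

The clique on vertices [0, 3, 4, 8] has size 4 > 3, so it alone needs 4 colors.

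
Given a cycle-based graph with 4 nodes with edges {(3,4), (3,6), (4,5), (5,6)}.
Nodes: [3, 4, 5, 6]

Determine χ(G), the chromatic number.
χ(G) = 2

Clique number ω(G) = 2 (lower bound: χ ≥ ω).
The graph is bipartite (no odd cycle), so 2 colors suffice: χ(G) = 2.
A valid 2-coloring: color 1: [3, 5]; color 2: [4, 6].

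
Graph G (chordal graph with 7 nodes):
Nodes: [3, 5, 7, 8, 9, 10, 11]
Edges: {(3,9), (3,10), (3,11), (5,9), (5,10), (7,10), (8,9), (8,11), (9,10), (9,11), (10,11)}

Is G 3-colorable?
No, G is not 3-colorable

The clique on vertices [3, 9, 10, 11] has size 4 > 3, so it alone needs 4 colors.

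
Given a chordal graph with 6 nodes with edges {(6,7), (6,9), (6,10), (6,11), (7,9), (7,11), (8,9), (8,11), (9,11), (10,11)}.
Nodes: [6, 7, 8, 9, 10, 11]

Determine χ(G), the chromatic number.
Clique number ω(G) = 4 (lower bound: χ ≥ ω).
The clique on [6, 7, 9, 11] has size 4, forcing χ ≥ 4, and the coloring below uses 4 colors, so χ(G) = 4.
A valid 4-coloring: color 1: [11]; color 2: [9, 10]; color 3: [6, 8]; color 4: [7].

χ(G) = 4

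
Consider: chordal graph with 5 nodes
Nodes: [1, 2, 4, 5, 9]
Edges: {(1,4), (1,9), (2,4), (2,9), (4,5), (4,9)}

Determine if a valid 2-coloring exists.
No, G is not 2-colorable

The clique on vertices [1, 4, 9] has size 3 > 2, so it alone needs 3 colors.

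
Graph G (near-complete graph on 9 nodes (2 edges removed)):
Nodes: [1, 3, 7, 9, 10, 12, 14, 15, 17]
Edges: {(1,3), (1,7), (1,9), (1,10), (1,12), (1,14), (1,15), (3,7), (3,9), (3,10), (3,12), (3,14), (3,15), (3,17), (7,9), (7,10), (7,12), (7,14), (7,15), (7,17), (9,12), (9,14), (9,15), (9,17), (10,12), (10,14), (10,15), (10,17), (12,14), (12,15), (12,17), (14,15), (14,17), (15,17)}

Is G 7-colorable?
A valid 7-coloring: color 1: [15]; color 2: [12]; color 3: [7]; color 4: [14]; color 5: [3]; color 6: [9, 10]; color 7: [1, 17].
(χ(G) = 7 ≤ 7.)

Yes, G is 7-colorable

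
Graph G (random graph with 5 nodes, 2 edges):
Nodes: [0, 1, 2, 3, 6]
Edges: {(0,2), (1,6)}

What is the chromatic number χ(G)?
Clique number ω(G) = 2 (lower bound: χ ≥ ω).
The graph is bipartite (no odd cycle), so 2 colors suffice: χ(G) = 2.
A valid 2-coloring: color 1: [0, 1, 3]; color 2: [2, 6].

χ(G) = 2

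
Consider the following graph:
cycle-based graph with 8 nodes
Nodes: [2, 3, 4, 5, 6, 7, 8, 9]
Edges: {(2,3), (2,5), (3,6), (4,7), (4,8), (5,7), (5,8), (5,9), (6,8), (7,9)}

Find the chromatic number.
Clique number ω(G) = 3 (lower bound: χ ≥ ω).
The clique on [5, 7, 9] has size 3, forcing χ ≥ 3, and the coloring below uses 3 colors, so χ(G) = 3.
A valid 3-coloring: color 1: [4, 5, 6]; color 2: [3, 7, 8]; color 3: [2, 9].

χ(G) = 3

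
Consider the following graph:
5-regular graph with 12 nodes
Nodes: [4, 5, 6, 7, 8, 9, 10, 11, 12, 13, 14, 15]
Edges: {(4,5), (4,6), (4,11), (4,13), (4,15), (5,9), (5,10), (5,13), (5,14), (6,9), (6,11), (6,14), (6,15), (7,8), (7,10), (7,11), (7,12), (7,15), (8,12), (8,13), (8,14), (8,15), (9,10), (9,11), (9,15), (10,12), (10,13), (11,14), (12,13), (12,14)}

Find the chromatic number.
χ(G) = 4

Clique number ω(G) = 3 (lower bound: χ ≥ ω).
Suppose a proper 3-coloring c exists. The clique [4, 5, 13] takes 3 distinct colors; by symmetry let c(4) = 1, c(5) = 2, c(13) = 3.
- Vertex 10: neighbors [5, 13] already have colors [2, 3] ⇒ c(10) = 1.
- Vertex 9: neighbors [10, 5] already have colors [1, 2] ⇒ c(9) = 3.
- Vertex 6: neighbors [4, 9] already have colors [1, 3] ⇒ c(6) = 2.
- Vertex 11: neighbors [4, 6, 9] already have colors [1, 2, 3] — all 3 colors blocked. Contradiction.
The forced assignments end in a contradiction, so G has no proper 3-coloring (χ ≥ 4).
The coloring below uses 4 colors, so χ(G) = 4.
A valid 4-coloring: color 1: [6, 8, 10]; color 2: [4, 7, 9, 14]; color 3: [5, 11, 12, 15]; color 4: [13].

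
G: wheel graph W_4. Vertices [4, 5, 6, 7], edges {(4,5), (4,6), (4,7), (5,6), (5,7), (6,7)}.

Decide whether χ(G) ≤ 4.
Yes, G is 4-colorable

A valid 4-coloring: color 1: [4]; color 2: [6]; color 3: [7]; color 4: [5].
(χ(G) = 4 ≤ 4.)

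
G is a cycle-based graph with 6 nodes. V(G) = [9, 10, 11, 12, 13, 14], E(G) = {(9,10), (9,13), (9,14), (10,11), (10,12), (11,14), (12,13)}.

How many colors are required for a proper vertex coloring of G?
Clique number ω(G) = 2 (lower bound: χ ≥ ω).
The graph is bipartite (no odd cycle), so 2 colors suffice: χ(G) = 2.
A valid 2-coloring: color 1: [10, 13, 14]; color 2: [9, 11, 12].

χ(G) = 2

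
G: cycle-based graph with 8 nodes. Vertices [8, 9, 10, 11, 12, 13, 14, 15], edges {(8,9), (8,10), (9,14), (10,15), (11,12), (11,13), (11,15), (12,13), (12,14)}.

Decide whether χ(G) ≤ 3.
A valid 3-coloring: color 1: [9, 10, 12]; color 2: [8, 11, 14]; color 3: [13, 15].
(χ(G) = 3 ≤ 3.)

Yes, G is 3-colorable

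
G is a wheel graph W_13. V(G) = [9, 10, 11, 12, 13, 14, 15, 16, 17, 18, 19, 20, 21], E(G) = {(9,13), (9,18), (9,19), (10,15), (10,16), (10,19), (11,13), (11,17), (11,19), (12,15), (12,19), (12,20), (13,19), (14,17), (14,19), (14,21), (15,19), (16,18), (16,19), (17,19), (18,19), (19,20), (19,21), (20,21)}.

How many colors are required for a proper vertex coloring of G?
χ(G) = 3

Clique number ω(G) = 3 (lower bound: χ ≥ ω).
The clique on [9, 18, 19] has size 3, forcing χ ≥ 3, and the coloring below uses 3 colors, so χ(G) = 3.
A valid 3-coloring: color 1: [19]; color 2: [10, 12, 13, 17, 18, 21]; color 3: [9, 11, 14, 15, 16, 20].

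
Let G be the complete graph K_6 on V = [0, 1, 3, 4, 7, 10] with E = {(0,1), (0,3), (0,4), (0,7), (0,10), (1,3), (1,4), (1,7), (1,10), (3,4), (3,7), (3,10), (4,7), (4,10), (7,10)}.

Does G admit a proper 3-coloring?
The clique on vertices [0, 1, 3, 4, 7, 10] has size 6 > 3, so it alone needs 6 colors.

No, G is not 3-colorable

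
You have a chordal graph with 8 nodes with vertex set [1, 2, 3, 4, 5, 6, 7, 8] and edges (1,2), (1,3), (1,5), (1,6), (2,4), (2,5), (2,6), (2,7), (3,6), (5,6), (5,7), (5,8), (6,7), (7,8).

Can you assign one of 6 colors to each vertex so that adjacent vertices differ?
Yes, G is 6-colorable

A valid 6-coloring: color 1: [3, 4, 5]; color 2: [2, 8]; color 3: [6]; color 4: [1, 7].
(χ(G) = 4 ≤ 6.)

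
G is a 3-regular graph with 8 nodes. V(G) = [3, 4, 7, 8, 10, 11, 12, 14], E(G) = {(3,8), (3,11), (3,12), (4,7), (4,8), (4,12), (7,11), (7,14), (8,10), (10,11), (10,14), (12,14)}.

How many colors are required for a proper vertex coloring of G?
Clique number ω(G) = 2 (lower bound: χ ≥ ω).
Odd cycle [3, 12, 4, 7, 11] needs 3 colors (χ ≥ 3).
The coloring below uses 3 colors, so χ(G) = 3.
A valid 3-coloring: color 1: [7, 8, 12]; color 2: [4, 11, 14]; color 3: [3, 10].

χ(G) = 3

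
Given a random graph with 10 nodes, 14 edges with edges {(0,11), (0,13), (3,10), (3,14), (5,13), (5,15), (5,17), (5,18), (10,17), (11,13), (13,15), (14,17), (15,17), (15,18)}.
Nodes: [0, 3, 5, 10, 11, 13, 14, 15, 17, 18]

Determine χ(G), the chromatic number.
Clique number ω(G) = 3 (lower bound: χ ≥ ω).
The clique on [0, 11, 13] has size 3, forcing χ ≥ 3, and the coloring below uses 3 colors, so χ(G) = 3.
A valid 3-coloring: color 1: [3, 13, 17, 18]; color 2: [10, 11, 14, 15]; color 3: [0, 5].

χ(G) = 3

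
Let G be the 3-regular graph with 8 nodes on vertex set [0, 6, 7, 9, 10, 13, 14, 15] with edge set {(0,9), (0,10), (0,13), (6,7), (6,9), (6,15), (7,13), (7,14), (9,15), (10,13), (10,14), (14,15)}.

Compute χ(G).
Clique number ω(G) = 3 (lower bound: χ ≥ ω).
The clique on [0, 10, 13] has size 3, forcing χ ≥ 3, and the coloring below uses 3 colors, so χ(G) = 3.
A valid 3-coloring: color 1: [9, 13, 14]; color 2: [7, 10, 15]; color 3: [0, 6].

χ(G) = 3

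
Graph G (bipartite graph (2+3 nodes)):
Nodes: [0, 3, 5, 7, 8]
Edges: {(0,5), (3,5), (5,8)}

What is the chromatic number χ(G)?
Clique number ω(G) = 2 (lower bound: χ ≥ ω).
The graph is bipartite (no odd cycle), so 2 colors suffice: χ(G) = 2.
A valid 2-coloring: color 1: [5, 7]; color 2: [0, 3, 8].

χ(G) = 2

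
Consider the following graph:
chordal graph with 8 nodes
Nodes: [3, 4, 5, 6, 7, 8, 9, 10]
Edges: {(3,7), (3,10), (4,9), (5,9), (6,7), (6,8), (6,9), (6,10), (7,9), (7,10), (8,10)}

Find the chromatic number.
Clique number ω(G) = 3 (lower bound: χ ≥ ω).
The clique on [3, 7, 10] has size 3, forcing χ ≥ 3, and the coloring below uses 3 colors, so χ(G) = 3.
A valid 3-coloring: color 1: [9, 10]; color 2: [3, 4, 5, 6]; color 3: [7, 8].

χ(G) = 3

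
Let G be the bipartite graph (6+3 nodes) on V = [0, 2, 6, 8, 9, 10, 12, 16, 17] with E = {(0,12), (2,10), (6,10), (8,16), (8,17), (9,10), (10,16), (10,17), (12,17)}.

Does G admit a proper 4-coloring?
Yes, G is 4-colorable

A valid 4-coloring: color 1: [8, 10, 12]; color 2: [0, 2, 6, 9, 16, 17].
(χ(G) = 2 ≤ 4.)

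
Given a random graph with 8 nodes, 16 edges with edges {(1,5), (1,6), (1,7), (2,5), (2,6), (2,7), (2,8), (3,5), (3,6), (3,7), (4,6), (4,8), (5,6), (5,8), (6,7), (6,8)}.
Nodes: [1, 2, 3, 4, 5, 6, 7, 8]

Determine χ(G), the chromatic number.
χ(G) = 4

Clique number ω(G) = 4 (lower bound: χ ≥ ω).
The clique on [2, 5, 6, 8] has size 4, forcing χ ≥ 4, and the coloring below uses 4 colors, so χ(G) = 4.
A valid 4-coloring: color 1: [6]; color 2: [4, 5, 7]; color 3: [1, 3, 8]; color 4: [2].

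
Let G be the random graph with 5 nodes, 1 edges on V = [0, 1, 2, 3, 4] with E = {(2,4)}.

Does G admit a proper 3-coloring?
A valid 3-coloring: color 1: [0, 1, 2, 3]; color 2: [4].
(χ(G) = 2 ≤ 3.)

Yes, G is 3-colorable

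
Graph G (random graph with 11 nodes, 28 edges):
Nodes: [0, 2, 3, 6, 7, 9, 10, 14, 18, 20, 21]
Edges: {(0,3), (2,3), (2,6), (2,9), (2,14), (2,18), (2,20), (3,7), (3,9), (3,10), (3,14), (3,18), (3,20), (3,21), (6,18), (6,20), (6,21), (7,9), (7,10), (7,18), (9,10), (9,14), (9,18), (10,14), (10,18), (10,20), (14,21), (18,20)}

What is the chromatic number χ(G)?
Clique number ω(G) = 5 (lower bound: χ ≥ ω).
The clique on [3, 7, 9, 10, 18] has size 5, forcing χ ≥ 5, and the coloring below uses 5 colors, so χ(G) = 5.
A valid 5-coloring: color 1: [3, 6]; color 2: [0, 14, 18]; color 3: [2, 10, 21]; color 4: [9, 20]; color 5: [7].

χ(G) = 5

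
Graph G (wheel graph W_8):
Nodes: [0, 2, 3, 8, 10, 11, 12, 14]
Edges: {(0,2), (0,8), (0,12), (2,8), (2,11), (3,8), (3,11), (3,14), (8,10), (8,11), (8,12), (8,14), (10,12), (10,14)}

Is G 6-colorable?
A valid 6-coloring: color 1: [8]; color 2: [0, 11, 14]; color 3: [2, 3, 12]; color 4: [10].
(χ(G) = 4 ≤ 6.)

Yes, G is 6-colorable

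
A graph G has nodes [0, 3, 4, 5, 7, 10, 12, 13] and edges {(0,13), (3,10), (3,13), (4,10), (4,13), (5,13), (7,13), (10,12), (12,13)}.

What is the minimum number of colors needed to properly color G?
χ(G) = 2

Clique number ω(G) = 2 (lower bound: χ ≥ ω).
The graph is bipartite (no odd cycle), so 2 colors suffice: χ(G) = 2.
A valid 2-coloring: color 1: [10, 13]; color 2: [0, 3, 4, 5, 7, 12].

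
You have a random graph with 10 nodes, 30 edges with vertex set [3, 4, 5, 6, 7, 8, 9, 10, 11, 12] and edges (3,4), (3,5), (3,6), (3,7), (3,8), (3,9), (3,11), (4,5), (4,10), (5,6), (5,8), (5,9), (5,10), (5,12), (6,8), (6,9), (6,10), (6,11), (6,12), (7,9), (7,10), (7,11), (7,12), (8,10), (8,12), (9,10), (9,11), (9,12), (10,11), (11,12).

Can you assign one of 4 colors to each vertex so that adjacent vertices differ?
A valid 4-coloring: color 1: [3, 10, 12]; color 2: [4, 6, 7]; color 3: [5, 11]; color 4: [8, 9].
(χ(G) = 4 ≤ 4.)

Yes, G is 4-colorable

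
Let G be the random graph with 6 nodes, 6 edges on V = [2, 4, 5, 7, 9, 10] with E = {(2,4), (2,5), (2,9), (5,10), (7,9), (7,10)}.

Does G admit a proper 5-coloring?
Yes, G is 5-colorable

A valid 5-coloring: color 1: [2, 10]; color 2: [4, 5, 7]; color 3: [9].
(χ(G) = 3 ≤ 5.)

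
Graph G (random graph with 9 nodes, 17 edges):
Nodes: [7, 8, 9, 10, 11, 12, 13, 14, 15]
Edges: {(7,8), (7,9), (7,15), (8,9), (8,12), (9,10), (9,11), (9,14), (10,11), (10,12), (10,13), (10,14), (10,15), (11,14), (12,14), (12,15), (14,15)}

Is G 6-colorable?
A valid 6-coloring: color 1: [8, 10]; color 2: [7, 13, 14]; color 3: [9, 15]; color 4: [11, 12].
(χ(G) = 4 ≤ 6.)

Yes, G is 6-colorable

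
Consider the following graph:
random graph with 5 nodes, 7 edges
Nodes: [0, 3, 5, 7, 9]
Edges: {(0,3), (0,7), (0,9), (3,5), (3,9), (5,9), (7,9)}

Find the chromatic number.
Clique number ω(G) = 3 (lower bound: χ ≥ ω).
The clique on [0, 3, 9] has size 3, forcing χ ≥ 3, and the coloring below uses 3 colors, so χ(G) = 3.
A valid 3-coloring: color 1: [9]; color 2: [3, 7]; color 3: [0, 5].

χ(G) = 3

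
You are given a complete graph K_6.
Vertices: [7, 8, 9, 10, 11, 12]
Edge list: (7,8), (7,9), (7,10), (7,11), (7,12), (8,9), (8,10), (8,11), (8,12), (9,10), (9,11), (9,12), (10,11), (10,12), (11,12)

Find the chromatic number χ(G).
Clique number ω(G) = 6 (lower bound: χ ≥ ω).
The clique on [7, 8, 9, 10, 11, 12] has size 6, forcing χ ≥ 6, and the coloring below uses 6 colors, so χ(G) = 6.
A valid 6-coloring: color 1: [7]; color 2: [8]; color 3: [11]; color 4: [9]; color 5: [12]; color 6: [10].

χ(G) = 6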